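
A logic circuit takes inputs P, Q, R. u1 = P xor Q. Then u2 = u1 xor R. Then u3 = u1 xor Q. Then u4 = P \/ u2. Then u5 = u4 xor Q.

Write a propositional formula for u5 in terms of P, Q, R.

(P \/ ((P xor Q) xor R)) xor Q

u1 = P xor Q
u2 = u1 xor R = (P xor Q) xor R
u4 = P \/ u2 = P \/ ((P xor Q) xor R)
u5 = u4 xor Q = (P \/ ((P xor Q) xor R)) xor Q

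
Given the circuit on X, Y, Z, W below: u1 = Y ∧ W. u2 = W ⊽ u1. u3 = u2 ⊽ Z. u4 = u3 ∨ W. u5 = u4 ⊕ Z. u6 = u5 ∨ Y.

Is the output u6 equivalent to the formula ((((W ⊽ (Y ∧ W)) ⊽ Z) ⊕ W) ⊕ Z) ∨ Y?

u1 = Y ∧ W
u2 = W ⊽ u1 = W ⊽ (Y ∧ W)
u3 = u2 ⊽ Z = (W ⊽ (Y ∧ W)) ⊽ Z
u4 = u3 ∨ W = ((W ⊽ (Y ∧ W)) ⊽ Z) ∨ W
u5 = u4 ⊕ Z = (((W ⊽ (Y ∧ W)) ⊽ Z) ∨ W) ⊕ Z
u6 = u5 ∨ Y = ((((W ⊽ (Y ∧ W)) ⊽ Z) ∨ W) ⊕ Z) ∨ Y
At X=0, Y=0, Z=0, W=1: circuit gives 1, formula gives 0.

No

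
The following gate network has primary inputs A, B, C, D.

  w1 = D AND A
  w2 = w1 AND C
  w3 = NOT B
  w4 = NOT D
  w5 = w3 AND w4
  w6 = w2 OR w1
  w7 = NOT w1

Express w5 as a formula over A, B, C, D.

w3 = NOT B
w4 = NOT D
w5 = w3 AND w4 = NOT B AND NOT D

NOT B AND NOT D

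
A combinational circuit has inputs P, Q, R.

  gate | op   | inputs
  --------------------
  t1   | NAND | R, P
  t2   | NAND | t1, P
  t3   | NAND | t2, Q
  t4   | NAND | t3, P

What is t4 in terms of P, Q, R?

(((R NAND P) NAND P) NAND Q) NAND P

t1 = R NAND P
t2 = t1 NAND P = (R NAND P) NAND P
t3 = t2 NAND Q = ((R NAND P) NAND P) NAND Q
t4 = t3 NAND P = (((R NAND P) NAND P) NAND Q) NAND P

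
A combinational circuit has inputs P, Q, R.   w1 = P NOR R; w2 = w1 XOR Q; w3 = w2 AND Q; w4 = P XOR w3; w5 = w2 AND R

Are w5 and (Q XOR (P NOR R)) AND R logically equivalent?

w1 = P NOR R
w2 = w1 XOR Q = (P NOR R) XOR Q
w5 = w2 AND R = ((P NOR R) XOR Q) AND R
At P=0, Q=0, R=0: circuit gives 0, formula gives 0.
At P=0, Q=1, R=1: circuit gives 1, formula gives 1.
Agrees on all 8 inputs.

Yes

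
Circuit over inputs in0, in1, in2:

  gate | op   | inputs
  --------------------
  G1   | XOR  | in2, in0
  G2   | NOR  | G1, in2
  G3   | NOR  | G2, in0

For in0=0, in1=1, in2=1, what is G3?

1

G1 = 1 XOR 0 = 1
G2 = 1 NOR 1 = 0
G3 = 0 NOR 0 = 1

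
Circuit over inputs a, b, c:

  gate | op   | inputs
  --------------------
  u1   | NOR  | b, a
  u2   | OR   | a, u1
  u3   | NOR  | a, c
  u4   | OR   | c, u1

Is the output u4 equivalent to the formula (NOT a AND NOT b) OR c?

u1 = b NOR a
u4 = c OR u1 = c OR (b NOR a)
At a=0, b=1, c=0: circuit gives 0, formula gives 0.
At a=0, b=0, c=0: circuit gives 1, formula gives 1.
Agrees on all 8 inputs.

Yes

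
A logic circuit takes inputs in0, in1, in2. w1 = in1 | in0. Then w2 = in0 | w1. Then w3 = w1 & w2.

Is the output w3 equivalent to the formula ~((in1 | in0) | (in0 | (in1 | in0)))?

No

w1 = in1 | in0
w2 = in0 | w1 = in0 | (in1 | in0)
w3 = w1 & w2 = (in1 | in0) & (in0 | (in1 | in0))
At in0=0, in1=0, in2=0: circuit gives 0, formula gives 1.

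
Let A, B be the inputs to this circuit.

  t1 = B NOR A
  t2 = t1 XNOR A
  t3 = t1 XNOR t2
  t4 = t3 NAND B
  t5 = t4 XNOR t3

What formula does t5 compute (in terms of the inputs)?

(((B NOR A) XNOR ((B NOR A) XNOR A)) NAND B) XNOR ((B NOR A) XNOR ((B NOR A) XNOR A))

t1 = B NOR A
t2 = t1 XNOR A = (B NOR A) XNOR A
t3 = t1 XNOR t2 = (B NOR A) XNOR ((B NOR A) XNOR A)
t4 = t3 NAND B = ((B NOR A) XNOR ((B NOR A) XNOR A)) NAND B
t5 = t4 XNOR t3 = (((B NOR A) XNOR ((B NOR A) XNOR A)) NAND B) XNOR ((B NOR A) XNOR ((B NOR A) XNOR A))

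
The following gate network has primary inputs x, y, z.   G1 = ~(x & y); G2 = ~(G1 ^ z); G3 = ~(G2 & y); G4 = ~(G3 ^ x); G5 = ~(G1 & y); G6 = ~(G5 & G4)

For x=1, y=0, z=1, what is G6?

0

G1 = ~(1 & 0) = 1
G2 = ~(1 ^ 1) = 1
G3 = ~(1 & 0) = 1
G4 = ~(1 ^ 1) = 1
G5 = ~(1 & 0) = 1
G6 = ~(1 & 1) = 0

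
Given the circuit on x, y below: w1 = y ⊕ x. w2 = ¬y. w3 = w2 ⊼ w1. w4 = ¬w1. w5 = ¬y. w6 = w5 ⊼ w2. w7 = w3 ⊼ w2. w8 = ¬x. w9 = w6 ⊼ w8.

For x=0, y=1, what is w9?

w2 = ¬1 = 0
w5 = ¬1 = 0
w6 = 0 ⊼ 0 = 1
w8 = ¬0 = 1
w9 = 1 ⊼ 1 = 0

0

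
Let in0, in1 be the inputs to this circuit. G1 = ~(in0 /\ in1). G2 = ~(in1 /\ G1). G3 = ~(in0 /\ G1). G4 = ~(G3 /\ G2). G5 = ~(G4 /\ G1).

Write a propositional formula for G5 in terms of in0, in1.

G1 = ~(in0 /\ in1)
G2 = ~(in1 /\ G1) = ~(in1 /\ (~(in0 /\ in1)))
G3 = ~(in0 /\ G1) = ~(in0 /\ (~(in0 /\ in1)))
G4 = ~(G3 /\ G2) = ~((~(in0 /\ (~(in0 /\ in1)))) /\ (~(in1 /\ (~(in0 /\ in1)))))
G5 = ~(G4 /\ G1) = ~((~((~(in0 /\ (~(in0 /\ in1)))) /\ (~(in1 /\ (~(in0 /\ in1)))))) /\ (~(in0 /\ in1)))

~((~((~(in0 /\ (~(in0 /\ in1)))) /\ (~(in1 /\ (~(in0 /\ in1)))))) /\ (~(in0 /\ in1)))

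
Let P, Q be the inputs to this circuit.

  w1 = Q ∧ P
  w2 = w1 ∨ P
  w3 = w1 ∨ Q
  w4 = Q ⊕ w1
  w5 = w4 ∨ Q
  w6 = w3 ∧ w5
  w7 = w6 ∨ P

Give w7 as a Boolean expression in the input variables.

w1 = Q ∧ P
w3 = w1 ∨ Q = (Q ∧ P) ∨ Q
w4 = Q ⊕ w1 = Q ⊕ (Q ∧ P)
w5 = w4 ∨ Q = (Q ⊕ (Q ∧ P)) ∨ Q
w6 = w3 ∧ w5 = ((Q ∧ P) ∨ Q) ∧ ((Q ⊕ (Q ∧ P)) ∨ Q)
w7 = w6 ∨ P = (((Q ∧ P) ∨ Q) ∧ ((Q ⊕ (Q ∧ P)) ∨ Q)) ∨ P

(((Q ∧ P) ∨ Q) ∧ ((Q ⊕ (Q ∧ P)) ∨ Q)) ∨ P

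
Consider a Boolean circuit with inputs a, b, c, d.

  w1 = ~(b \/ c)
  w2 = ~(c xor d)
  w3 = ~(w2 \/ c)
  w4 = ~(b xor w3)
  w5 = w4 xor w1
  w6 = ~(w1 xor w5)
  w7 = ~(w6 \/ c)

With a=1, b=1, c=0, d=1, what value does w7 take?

w1 = ~(1 \/ 0) = 0
w2 = ~(0 xor 1) = 0
w3 = ~(0 \/ 0) = 1
w4 = ~(1 xor 1) = 1
w5 = 1 xor 0 = 1
w6 = ~(0 xor 1) = 0
w7 = ~(0 \/ 0) = 1

1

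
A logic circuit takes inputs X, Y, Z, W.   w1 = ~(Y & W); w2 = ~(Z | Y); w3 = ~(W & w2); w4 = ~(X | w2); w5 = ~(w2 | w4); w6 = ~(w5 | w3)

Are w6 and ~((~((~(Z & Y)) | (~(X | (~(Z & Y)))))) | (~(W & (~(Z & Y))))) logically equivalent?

No

w2 = ~(Z | Y)
w3 = ~(W & w2) = ~(W & (~(Z | Y)))
w4 = ~(X | w2) = ~(X | (~(Z | Y)))
w5 = ~(w2 | w4) = ~((~(Z | Y)) | (~(X | (~(Z | Y)))))
w6 = ~(w5 | w3) = ~((~((~(Z | Y)) | (~(X | (~(Z | Y)))))) | (~(W & (~(Z | Y)))))
At X=0, Y=0, Z=1, W=1: circuit gives 0, formula gives 1.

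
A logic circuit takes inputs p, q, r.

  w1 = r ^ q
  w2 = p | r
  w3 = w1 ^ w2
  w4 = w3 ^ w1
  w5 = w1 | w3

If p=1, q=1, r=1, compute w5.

w1 = 1 ^ 1 = 0
w2 = 1 | 1 = 1
w3 = 0 ^ 1 = 1
w5 = 0 | 1 = 1

1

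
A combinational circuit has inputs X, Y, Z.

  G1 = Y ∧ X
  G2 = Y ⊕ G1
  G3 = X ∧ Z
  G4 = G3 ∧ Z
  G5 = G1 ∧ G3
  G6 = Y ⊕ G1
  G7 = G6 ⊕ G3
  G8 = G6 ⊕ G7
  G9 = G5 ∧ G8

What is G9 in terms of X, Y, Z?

((Y ∧ X) ∧ (X ∧ Z)) ∧ ((Y ⊕ (Y ∧ X)) ⊕ ((Y ⊕ (Y ∧ X)) ⊕ (X ∧ Z)))

G1 = Y ∧ X
G3 = X ∧ Z
G5 = G1 ∧ G3 = (Y ∧ X) ∧ (X ∧ Z)
G6 = Y ⊕ G1 = Y ⊕ (Y ∧ X)
G7 = G6 ⊕ G3 = (Y ⊕ (Y ∧ X)) ⊕ (X ∧ Z)
G8 = G6 ⊕ G7 = (Y ⊕ (Y ∧ X)) ⊕ ((Y ⊕ (Y ∧ X)) ⊕ (X ∧ Z))
G9 = G5 ∧ G8 = ((Y ∧ X) ∧ (X ∧ Z)) ∧ ((Y ⊕ (Y ∧ X)) ⊕ ((Y ⊕ (Y ∧ X)) ⊕ (X ∧ Z)))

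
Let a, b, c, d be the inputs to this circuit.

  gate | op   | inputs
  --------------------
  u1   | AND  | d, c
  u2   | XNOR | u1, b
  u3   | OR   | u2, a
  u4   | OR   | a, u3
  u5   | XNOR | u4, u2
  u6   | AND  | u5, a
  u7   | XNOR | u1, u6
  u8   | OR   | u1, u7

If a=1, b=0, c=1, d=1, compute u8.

1

u1 = 1 AND 1 = 1
u2 = 1 XNOR 0 = 0
u3 = 0 OR 1 = 1
u4 = 1 OR 1 = 1
u5 = 1 XNOR 0 = 0
u6 = 0 AND 1 = 0
u7 = 1 XNOR 0 = 0
u8 = 1 OR 0 = 1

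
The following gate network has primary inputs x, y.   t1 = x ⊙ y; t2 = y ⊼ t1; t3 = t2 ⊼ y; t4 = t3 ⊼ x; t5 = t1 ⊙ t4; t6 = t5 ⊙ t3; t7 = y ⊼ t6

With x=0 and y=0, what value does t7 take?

1

t1 = 0 ⊙ 0 = 1
t2 = 0 ⊼ 1 = 1
t3 = 1 ⊼ 0 = 1
t4 = 1 ⊼ 0 = 1
t5 = 1 ⊙ 1 = 1
t6 = 1 ⊙ 1 = 1
t7 = 0 ⊼ 1 = 1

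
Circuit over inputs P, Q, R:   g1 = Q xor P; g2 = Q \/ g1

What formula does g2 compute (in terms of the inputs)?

g1 = Q xor P
g2 = Q \/ g1 = Q \/ (Q xor P)

Q \/ (Q xor P)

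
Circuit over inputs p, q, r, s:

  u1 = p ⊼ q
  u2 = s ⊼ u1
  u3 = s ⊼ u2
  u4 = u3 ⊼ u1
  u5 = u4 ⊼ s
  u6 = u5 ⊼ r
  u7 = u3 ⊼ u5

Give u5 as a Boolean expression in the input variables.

((s ⊼ (s ⊼ (p ⊼ q))) ⊼ (p ⊼ q)) ⊼ s

u1 = p ⊼ q
u2 = s ⊼ u1 = s ⊼ (p ⊼ q)
u3 = s ⊼ u2 = s ⊼ (s ⊼ (p ⊼ q))
u4 = u3 ⊼ u1 = (s ⊼ (s ⊼ (p ⊼ q))) ⊼ (p ⊼ q)
u5 = u4 ⊼ s = ((s ⊼ (s ⊼ (p ⊼ q))) ⊼ (p ⊼ q)) ⊼ s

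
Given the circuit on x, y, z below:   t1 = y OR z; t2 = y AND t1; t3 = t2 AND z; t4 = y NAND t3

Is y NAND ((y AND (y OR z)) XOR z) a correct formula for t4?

No

t1 = y OR z
t2 = y AND t1 = y AND (y OR z)
t3 = t2 AND z = (y AND (y OR z)) AND z
t4 = y NAND t3 = y NAND ((y AND (y OR z)) AND z)
At x=0, y=1, z=0: circuit gives 1, formula gives 0.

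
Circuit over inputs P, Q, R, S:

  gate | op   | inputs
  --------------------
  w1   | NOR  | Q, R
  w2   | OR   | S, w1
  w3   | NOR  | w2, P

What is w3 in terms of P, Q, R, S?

(S OR (Q NOR R)) NOR P

w1 = Q NOR R
w2 = S OR w1 = S OR (Q NOR R)
w3 = w2 NOR P = (S OR (Q NOR R)) NOR P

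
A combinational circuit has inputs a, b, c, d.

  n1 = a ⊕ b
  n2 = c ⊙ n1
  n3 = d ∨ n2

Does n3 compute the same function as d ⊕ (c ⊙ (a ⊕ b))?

No

n1 = a ⊕ b
n2 = c ⊙ n1 = c ⊙ (a ⊕ b)
n3 = d ∨ n2 = d ∨ (c ⊙ (a ⊕ b))
At a=0, b=0, c=0, d=1: circuit gives 1, formula gives 0.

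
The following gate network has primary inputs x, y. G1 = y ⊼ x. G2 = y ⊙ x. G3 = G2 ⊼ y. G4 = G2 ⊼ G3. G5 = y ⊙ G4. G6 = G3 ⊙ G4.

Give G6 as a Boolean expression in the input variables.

G2 = y ⊙ x
G3 = G2 ⊼ y = (y ⊙ x) ⊼ y
G4 = G2 ⊼ G3 = (y ⊙ x) ⊼ ((y ⊙ x) ⊼ y)
G6 = G3 ⊙ G4 = ((y ⊙ x) ⊼ y) ⊙ ((y ⊙ x) ⊼ ((y ⊙ x) ⊼ y))

((y ⊙ x) ⊼ y) ⊙ ((y ⊙ x) ⊼ ((y ⊙ x) ⊼ y))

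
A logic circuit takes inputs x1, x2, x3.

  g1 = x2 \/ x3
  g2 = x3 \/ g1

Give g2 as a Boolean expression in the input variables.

g1 = x2 \/ x3
g2 = x3 \/ g1 = x3 \/ (x2 \/ x3)

x3 \/ (x2 \/ x3)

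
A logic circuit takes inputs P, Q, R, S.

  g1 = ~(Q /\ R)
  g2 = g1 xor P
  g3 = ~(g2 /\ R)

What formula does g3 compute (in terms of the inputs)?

~(((~(Q /\ R)) xor P) /\ R)

g1 = ~(Q /\ R)
g2 = g1 xor P = (~(Q /\ R)) xor P
g3 = ~(g2 /\ R) = ~(((~(Q /\ R)) xor P) /\ R)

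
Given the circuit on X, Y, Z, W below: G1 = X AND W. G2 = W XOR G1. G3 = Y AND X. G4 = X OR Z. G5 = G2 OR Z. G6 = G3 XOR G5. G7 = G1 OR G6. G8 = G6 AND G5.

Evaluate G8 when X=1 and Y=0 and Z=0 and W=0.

G1 = 1 AND 0 = 0
G2 = 0 XOR 0 = 0
G3 = 0 AND 1 = 0
G5 = 0 OR 0 = 0
G6 = 0 XOR 0 = 0
G8 = 0 AND 0 = 0

0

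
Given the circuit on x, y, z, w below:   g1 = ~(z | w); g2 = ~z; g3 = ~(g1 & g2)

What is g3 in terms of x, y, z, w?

g1 = ~(z | w)
g2 = ~z
g3 = ~(g1 & g2) = ~((~(z | w)) & ~z)

~((~(z | w)) & ~z)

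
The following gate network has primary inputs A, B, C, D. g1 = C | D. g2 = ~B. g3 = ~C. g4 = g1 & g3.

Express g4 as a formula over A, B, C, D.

g1 = C | D
g3 = ~C
g4 = g1 & g3 = (C | D) & ~C

(C | D) & ~C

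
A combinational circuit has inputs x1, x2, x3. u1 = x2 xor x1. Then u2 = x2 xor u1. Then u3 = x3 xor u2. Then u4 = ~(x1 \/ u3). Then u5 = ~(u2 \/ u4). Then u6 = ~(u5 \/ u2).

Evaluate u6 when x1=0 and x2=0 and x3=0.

1

u1 = 0 xor 0 = 0
u2 = 0 xor 0 = 0
u3 = 0 xor 0 = 0
u4 = ~(0 \/ 0) = 1
u5 = ~(0 \/ 1) = 0
u6 = ~(0 \/ 0) = 1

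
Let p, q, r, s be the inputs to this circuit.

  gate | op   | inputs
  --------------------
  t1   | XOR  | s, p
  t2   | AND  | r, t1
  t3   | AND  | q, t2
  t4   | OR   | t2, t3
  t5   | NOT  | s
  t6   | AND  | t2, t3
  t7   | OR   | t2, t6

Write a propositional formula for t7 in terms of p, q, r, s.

(r AND (s XOR p)) OR ((r AND (s XOR p)) AND (q AND (r AND (s XOR p))))

t1 = s XOR p
t2 = r AND t1 = r AND (s XOR p)
t3 = q AND t2 = q AND (r AND (s XOR p))
t6 = t2 AND t3 = (r AND (s XOR p)) AND (q AND (r AND (s XOR p)))
t7 = t2 OR t6 = (r AND (s XOR p)) OR ((r AND (s XOR p)) AND (q AND (r AND (s XOR p))))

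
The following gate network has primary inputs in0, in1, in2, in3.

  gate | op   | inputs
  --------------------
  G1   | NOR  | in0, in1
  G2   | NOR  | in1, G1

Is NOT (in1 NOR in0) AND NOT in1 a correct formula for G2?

G1 = in0 NOR in1
G2 = in1 NOR G1 = in1 NOR (in0 NOR in1)
At in0=0, in1=0, in2=0, in3=0: circuit gives 0, formula gives 0.
At in0=1, in1=0, in2=0, in3=0: circuit gives 1, formula gives 1.
Agrees on all 16 inputs.

Yes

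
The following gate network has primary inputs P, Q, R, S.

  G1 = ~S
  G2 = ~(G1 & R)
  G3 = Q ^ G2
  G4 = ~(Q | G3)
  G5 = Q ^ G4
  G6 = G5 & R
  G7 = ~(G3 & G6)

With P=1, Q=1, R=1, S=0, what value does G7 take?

G1 = ~0 = 1
G2 = ~(1 & 1) = 0
G3 = 1 ^ 0 = 1
G4 = ~(1 | 1) = 0
G5 = 1 ^ 0 = 1
G6 = 1 & 1 = 1
G7 = ~(1 & 1) = 0

0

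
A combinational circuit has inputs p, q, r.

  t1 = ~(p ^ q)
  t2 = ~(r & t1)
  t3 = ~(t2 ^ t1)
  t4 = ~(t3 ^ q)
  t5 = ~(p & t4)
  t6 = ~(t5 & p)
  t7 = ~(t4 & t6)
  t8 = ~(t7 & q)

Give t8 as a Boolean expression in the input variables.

t1 = ~(p ^ q)
t2 = ~(r & t1) = ~(r & (~(p ^ q)))
t3 = ~(t2 ^ t1) = ~((~(r & (~(p ^ q)))) ^ (~(p ^ q)))
t4 = ~(t3 ^ q) = ~((~((~(r & (~(p ^ q)))) ^ (~(p ^ q)))) ^ q)
t5 = ~(p & t4) = ~(p & (~((~((~(r & (~(p ^ q)))) ^ (~(p ^ q)))) ^ q)))
t6 = ~(t5 & p) = ~((~(p & (~((~((~(r & (~(p ^ q)))) ^ (~(p ^ q)))) ^ q)))) & p)
t7 = ~(t4 & t6) = ~((~((~((~(r & (~(p ^ q)))) ^ (~(p ^ q)))) ^ q)) & (~((~(p & (~((~((~(r & (~(p ^ q)))) ^ (~(p ^ q)))) ^ q)))) & p)))
t8 = ~(t7 & q) = ~((~((~((~((~(r & (~(p ^ q)))) ^ (~(p ^ q)))) ^ q)) & (~((~(p & (~((~((~(r & (~(p ^ q)))) ^ (~(p ^ q)))) ^ q)))) & p)))) & q)

~((~((~((~((~(r & (~(p ^ q)))) ^ (~(p ^ q)))) ^ q)) & (~((~(p & (~((~((~(r & (~(p ^ q)))) ^ (~(p ^ q)))) ^ q)))) & p)))) & q)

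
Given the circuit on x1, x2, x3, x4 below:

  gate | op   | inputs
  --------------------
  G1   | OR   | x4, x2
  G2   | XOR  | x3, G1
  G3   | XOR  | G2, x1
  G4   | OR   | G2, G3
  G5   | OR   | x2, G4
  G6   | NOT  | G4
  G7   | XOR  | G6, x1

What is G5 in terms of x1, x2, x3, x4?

x2 OR ((x3 XOR (x4 OR x2)) OR ((x3 XOR (x4 OR x2)) XOR x1))

G1 = x4 OR x2
G2 = x3 XOR G1 = x3 XOR (x4 OR x2)
G3 = G2 XOR x1 = (x3 XOR (x4 OR x2)) XOR x1
G4 = G2 OR G3 = (x3 XOR (x4 OR x2)) OR ((x3 XOR (x4 OR x2)) XOR x1)
G5 = x2 OR G4 = x2 OR ((x3 XOR (x4 OR x2)) OR ((x3 XOR (x4 OR x2)) XOR x1))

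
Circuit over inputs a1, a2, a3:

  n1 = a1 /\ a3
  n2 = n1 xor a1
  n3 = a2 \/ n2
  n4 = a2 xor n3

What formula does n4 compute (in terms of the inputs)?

n1 = a1 /\ a3
n2 = n1 xor a1 = (a1 /\ a3) xor a1
n3 = a2 \/ n2 = a2 \/ ((a1 /\ a3) xor a1)
n4 = a2 xor n3 = a2 xor (a2 \/ ((a1 /\ a3) xor a1))

a2 xor (a2 \/ ((a1 /\ a3) xor a1))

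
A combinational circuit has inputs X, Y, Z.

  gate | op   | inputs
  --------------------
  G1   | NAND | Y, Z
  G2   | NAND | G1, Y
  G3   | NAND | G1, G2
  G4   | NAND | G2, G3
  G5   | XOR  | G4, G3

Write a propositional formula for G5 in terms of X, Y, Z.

G1 = Y NAND Z
G2 = G1 NAND Y = (Y NAND Z) NAND Y
G3 = G1 NAND G2 = (Y NAND Z) NAND ((Y NAND Z) NAND Y)
G4 = G2 NAND G3 = ((Y NAND Z) NAND Y) NAND ((Y NAND Z) NAND ((Y NAND Z) NAND Y))
G5 = G4 XOR G3 = (((Y NAND Z) NAND Y) NAND ((Y NAND Z) NAND ((Y NAND Z) NAND Y))) XOR ((Y NAND Z) NAND ((Y NAND Z) NAND Y))

(((Y NAND Z) NAND Y) NAND ((Y NAND Z) NAND ((Y NAND Z) NAND Y))) XOR ((Y NAND Z) NAND ((Y NAND Z) NAND Y))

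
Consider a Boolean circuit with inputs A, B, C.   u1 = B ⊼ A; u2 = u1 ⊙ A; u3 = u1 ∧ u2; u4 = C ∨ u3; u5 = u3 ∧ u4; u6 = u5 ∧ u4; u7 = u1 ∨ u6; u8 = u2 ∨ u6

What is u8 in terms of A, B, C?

u1 = B ⊼ A
u2 = u1 ⊙ A = (B ⊼ A) ⊙ A
u3 = u1 ∧ u2 = (B ⊼ A) ∧ ((B ⊼ A) ⊙ A)
u4 = C ∨ u3 = C ∨ ((B ⊼ A) ∧ ((B ⊼ A) ⊙ A))
u5 = u3 ∧ u4 = ((B ⊼ A) ∧ ((B ⊼ A) ⊙ A)) ∧ (C ∨ ((B ⊼ A) ∧ ((B ⊼ A) ⊙ A)))
u6 = u5 ∧ u4 = (((B ⊼ A) ∧ ((B ⊼ A) ⊙ A)) ∧ (C ∨ ((B ⊼ A) ∧ ((B ⊼ A) ⊙ A)))) ∧ (C ∨ ((B ⊼ A) ∧ ((B ⊼ A) ⊙ A)))
u8 = u2 ∨ u6 = ((B ⊼ A) ⊙ A) ∨ ((((B ⊼ A) ∧ ((B ⊼ A) ⊙ A)) ∧ (C ∨ ((B ⊼ A) ∧ ((B ⊼ A) ⊙ A)))) ∧ (C ∨ ((B ⊼ A) ∧ ((B ⊼ A) ⊙ A))))

((B ⊼ A) ⊙ A) ∨ ((((B ⊼ A) ∧ ((B ⊼ A) ⊙ A)) ∧ (C ∨ ((B ⊼ A) ∧ ((B ⊼ A) ⊙ A)))) ∧ (C ∨ ((B ⊼ A) ∧ ((B ⊼ A) ⊙ A))))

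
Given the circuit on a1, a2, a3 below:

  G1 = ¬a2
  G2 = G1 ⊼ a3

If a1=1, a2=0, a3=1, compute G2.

0

G1 = ¬0 = 1
G2 = 1 ⊼ 1 = 0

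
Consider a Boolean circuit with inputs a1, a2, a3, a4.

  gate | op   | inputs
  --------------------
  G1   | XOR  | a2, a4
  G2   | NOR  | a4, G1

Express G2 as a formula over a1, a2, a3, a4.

a4 NOR (a2 XOR a4)

G1 = a2 XOR a4
G2 = a4 NOR G1 = a4 NOR (a2 XOR a4)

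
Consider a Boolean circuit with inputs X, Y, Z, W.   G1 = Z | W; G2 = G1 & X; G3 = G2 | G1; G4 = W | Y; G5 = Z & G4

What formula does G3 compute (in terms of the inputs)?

((Z | W) & X) | (Z | W)

G1 = Z | W
G2 = G1 & X = (Z | W) & X
G3 = G2 | G1 = ((Z | W) & X) | (Z | W)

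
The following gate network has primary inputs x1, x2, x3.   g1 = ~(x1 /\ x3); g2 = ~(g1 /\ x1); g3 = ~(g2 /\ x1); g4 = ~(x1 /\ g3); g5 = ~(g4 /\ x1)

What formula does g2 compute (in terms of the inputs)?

~((~(x1 /\ x3)) /\ x1)

g1 = ~(x1 /\ x3)
g2 = ~(g1 /\ x1) = ~((~(x1 /\ x3)) /\ x1)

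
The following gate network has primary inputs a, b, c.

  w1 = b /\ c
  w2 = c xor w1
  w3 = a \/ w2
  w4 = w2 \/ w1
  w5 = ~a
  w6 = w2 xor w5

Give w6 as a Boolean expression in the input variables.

w1 = b /\ c
w2 = c xor w1 = c xor (b /\ c)
w5 = ~a
w6 = w2 xor w5 = (c xor (b /\ c)) xor ~a

(c xor (b /\ c)) xor ~a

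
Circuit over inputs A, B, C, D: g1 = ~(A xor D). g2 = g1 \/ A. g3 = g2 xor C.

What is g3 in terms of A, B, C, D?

((~(A xor D)) \/ A) xor C

g1 = ~(A xor D)
g2 = g1 \/ A = (~(A xor D)) \/ A
g3 = g2 xor C = ((~(A xor D)) \/ A) xor C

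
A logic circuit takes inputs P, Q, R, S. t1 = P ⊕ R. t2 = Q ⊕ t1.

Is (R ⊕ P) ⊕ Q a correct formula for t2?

t1 = P ⊕ R
t2 = Q ⊕ t1 = Q ⊕ (P ⊕ R)
At P=0, Q=0, R=0, S=0: circuit gives 0, formula gives 0.
At P=0, Q=0, R=1, S=0: circuit gives 1, formula gives 1.
Agrees on all 16 inputs.

Yes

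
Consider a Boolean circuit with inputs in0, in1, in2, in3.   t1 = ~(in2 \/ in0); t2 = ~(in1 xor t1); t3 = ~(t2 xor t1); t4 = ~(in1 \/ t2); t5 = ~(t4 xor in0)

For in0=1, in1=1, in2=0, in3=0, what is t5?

0

t1 = ~(0 \/ 1) = 0
t2 = ~(1 xor 0) = 0
t4 = ~(1 \/ 0) = 0
t5 = ~(0 xor 1) = 0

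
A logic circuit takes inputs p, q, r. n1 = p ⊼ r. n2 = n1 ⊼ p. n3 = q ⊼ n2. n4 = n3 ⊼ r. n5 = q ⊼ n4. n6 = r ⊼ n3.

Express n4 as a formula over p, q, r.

n1 = p ⊼ r
n2 = n1 ⊼ p = (p ⊼ r) ⊼ p
n3 = q ⊼ n2 = q ⊼ ((p ⊼ r) ⊼ p)
n4 = n3 ⊼ r = (q ⊼ ((p ⊼ r) ⊼ p)) ⊼ r

(q ⊼ ((p ⊼ r) ⊼ p)) ⊼ r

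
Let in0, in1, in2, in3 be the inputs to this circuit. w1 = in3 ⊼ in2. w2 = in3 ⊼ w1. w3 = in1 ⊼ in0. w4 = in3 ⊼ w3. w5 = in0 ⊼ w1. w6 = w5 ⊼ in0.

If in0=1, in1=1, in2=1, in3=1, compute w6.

w1 = 1 ⊼ 1 = 0
w5 = 1 ⊼ 0 = 1
w6 = 1 ⊼ 1 = 0

0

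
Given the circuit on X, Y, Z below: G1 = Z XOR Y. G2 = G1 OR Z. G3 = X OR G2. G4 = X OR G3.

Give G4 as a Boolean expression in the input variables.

X OR (X OR ((Z XOR Y) OR Z))

G1 = Z XOR Y
G2 = G1 OR Z = (Z XOR Y) OR Z
G3 = X OR G2 = X OR ((Z XOR Y) OR Z)
G4 = X OR G3 = X OR (X OR ((Z XOR Y) OR Z))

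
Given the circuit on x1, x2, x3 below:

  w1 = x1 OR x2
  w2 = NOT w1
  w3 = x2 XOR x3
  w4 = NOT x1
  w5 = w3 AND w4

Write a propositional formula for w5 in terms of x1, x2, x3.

w3 = x2 XOR x3
w4 = NOT x1
w5 = w3 AND w4 = (x2 XOR x3) AND NOT x1

(x2 XOR x3) AND NOT x1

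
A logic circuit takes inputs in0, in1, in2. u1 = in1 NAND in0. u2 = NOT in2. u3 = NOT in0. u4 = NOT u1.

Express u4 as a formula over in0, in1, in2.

NOT (in1 NAND in0)

u1 = in1 NAND in0
u4 = NOT u1 = NOT (in1 NAND in0)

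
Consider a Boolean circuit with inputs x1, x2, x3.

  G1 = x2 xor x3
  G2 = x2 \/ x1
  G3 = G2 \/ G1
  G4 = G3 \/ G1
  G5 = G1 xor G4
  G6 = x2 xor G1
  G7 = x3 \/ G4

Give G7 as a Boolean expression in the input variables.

G1 = x2 xor x3
G2 = x2 \/ x1
G3 = G2 \/ G1 = (x2 \/ x1) \/ (x2 xor x3)
G4 = G3 \/ G1 = ((x2 \/ x1) \/ (x2 xor x3)) \/ (x2 xor x3)
G7 = x3 \/ G4 = x3 \/ (((x2 \/ x1) \/ (x2 xor x3)) \/ (x2 xor x3))

x3 \/ (((x2 \/ x1) \/ (x2 xor x3)) \/ (x2 xor x3))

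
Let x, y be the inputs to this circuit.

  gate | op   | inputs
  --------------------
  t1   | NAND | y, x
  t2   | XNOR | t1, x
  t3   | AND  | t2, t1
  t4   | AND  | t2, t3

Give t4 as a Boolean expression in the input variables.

((y NAND x) XNOR x) AND (((y NAND x) XNOR x) AND (y NAND x))

t1 = y NAND x
t2 = t1 XNOR x = (y NAND x) XNOR x
t3 = t2 AND t1 = ((y NAND x) XNOR x) AND (y NAND x)
t4 = t2 AND t3 = ((y NAND x) XNOR x) AND (((y NAND x) XNOR x) AND (y NAND x))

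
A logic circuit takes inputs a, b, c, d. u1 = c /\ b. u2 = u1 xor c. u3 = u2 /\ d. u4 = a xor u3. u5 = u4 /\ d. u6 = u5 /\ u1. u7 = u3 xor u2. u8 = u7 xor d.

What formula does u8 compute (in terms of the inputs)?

((((c /\ b) xor c) /\ d) xor ((c /\ b) xor c)) xor d

u1 = c /\ b
u2 = u1 xor c = (c /\ b) xor c
u3 = u2 /\ d = ((c /\ b) xor c) /\ d
u7 = u3 xor u2 = (((c /\ b) xor c) /\ d) xor ((c /\ b) xor c)
u8 = u7 xor d = ((((c /\ b) xor c) /\ d) xor ((c /\ b) xor c)) xor d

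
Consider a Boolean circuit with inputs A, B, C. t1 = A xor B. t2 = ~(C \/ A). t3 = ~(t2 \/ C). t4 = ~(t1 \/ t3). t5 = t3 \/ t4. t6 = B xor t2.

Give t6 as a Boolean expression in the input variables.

t2 = ~(C \/ A)
t6 = B xor t2 = B xor (~(C \/ A))

B xor (~(C \/ A))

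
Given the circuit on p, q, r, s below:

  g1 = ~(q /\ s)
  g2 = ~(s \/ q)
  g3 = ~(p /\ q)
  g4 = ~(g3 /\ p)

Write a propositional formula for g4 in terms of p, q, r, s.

~((~(p /\ q)) /\ p)

g3 = ~(p /\ q)
g4 = ~(g3 /\ p) = ~((~(p /\ q)) /\ p)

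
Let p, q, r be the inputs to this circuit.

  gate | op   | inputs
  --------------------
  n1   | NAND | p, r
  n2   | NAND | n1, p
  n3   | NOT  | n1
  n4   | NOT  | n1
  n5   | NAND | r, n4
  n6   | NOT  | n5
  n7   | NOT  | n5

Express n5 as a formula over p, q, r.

n1 = p NAND r
n4 = NOT n1 = NOT (p NAND r)
n5 = r NAND n4 = r NAND NOT (p NAND r)

r NAND NOT (p NAND r)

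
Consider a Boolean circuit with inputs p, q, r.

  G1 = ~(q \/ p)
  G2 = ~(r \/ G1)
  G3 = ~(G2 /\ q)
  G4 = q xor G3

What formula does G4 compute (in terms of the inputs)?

q xor (~((~(r \/ (~(q \/ p)))) /\ q))

G1 = ~(q \/ p)
G2 = ~(r \/ G1) = ~(r \/ (~(q \/ p)))
G3 = ~(G2 /\ q) = ~((~(r \/ (~(q \/ p)))) /\ q)
G4 = q xor G3 = q xor (~((~(r \/ (~(q \/ p)))) /\ q))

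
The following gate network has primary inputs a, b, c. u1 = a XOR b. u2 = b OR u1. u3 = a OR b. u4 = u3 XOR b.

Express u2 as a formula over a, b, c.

u1 = a XOR b
u2 = b OR u1 = b OR (a XOR b)

b OR (a XOR b)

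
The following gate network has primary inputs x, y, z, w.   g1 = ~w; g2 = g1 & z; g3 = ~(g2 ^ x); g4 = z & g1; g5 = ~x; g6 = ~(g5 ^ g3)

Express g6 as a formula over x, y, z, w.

~(~x ^ (~((~w & z) ^ x)))

g1 = ~w
g2 = g1 & z = ~w & z
g3 = ~(g2 ^ x) = ~((~w & z) ^ x)
g5 = ~x
g6 = ~(g5 ^ g3) = ~(~x ^ (~((~w & z) ^ x)))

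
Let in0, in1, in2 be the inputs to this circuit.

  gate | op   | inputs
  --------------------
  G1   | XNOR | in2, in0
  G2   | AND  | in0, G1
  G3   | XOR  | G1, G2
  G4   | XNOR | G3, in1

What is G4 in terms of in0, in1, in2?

G1 = in2 XNOR in0
G2 = in0 AND G1 = in0 AND (in2 XNOR in0)
G3 = G1 XOR G2 = (in2 XNOR in0) XOR (in0 AND (in2 XNOR in0))
G4 = G3 XNOR in1 = ((in2 XNOR in0) XOR (in0 AND (in2 XNOR in0))) XNOR in1

((in2 XNOR in0) XOR (in0 AND (in2 XNOR in0))) XNOR in1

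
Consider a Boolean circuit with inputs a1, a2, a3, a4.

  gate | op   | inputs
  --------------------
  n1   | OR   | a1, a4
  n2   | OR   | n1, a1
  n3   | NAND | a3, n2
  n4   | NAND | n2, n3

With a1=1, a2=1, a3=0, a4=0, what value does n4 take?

0

n1 = 1 OR 0 = 1
n2 = 1 OR 1 = 1
n3 = 0 NAND 1 = 1
n4 = 1 NAND 1 = 0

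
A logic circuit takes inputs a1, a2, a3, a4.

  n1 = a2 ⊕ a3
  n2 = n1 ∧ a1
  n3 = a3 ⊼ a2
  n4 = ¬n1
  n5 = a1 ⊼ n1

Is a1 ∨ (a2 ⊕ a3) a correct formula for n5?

n1 = a2 ⊕ a3
n5 = a1 ⊼ n1 = a1 ⊼ (a2 ⊕ a3)
At a1=0, a2=0, a3=0, a4=0: circuit gives 1, formula gives 0.

No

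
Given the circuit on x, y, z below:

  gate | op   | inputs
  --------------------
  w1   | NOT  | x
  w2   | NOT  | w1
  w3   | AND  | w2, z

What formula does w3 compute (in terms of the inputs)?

w1 = NOT x
w2 = NOT w1 = NOT NOT x
w3 = w2 AND z = NOT NOT x AND z

NOT NOT x AND z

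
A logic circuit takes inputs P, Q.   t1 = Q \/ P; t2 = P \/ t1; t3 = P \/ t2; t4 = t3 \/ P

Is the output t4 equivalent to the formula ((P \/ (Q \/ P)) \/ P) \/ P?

Yes

t1 = Q \/ P
t2 = P \/ t1 = P \/ (Q \/ P)
t3 = P \/ t2 = P \/ (P \/ (Q \/ P))
t4 = t3 \/ P = (P \/ (P \/ (Q \/ P))) \/ P
At P=0, Q=0: circuit gives 0, formula gives 0.
At P=0, Q=1: circuit gives 1, formula gives 1.
Agrees on all 4 inputs.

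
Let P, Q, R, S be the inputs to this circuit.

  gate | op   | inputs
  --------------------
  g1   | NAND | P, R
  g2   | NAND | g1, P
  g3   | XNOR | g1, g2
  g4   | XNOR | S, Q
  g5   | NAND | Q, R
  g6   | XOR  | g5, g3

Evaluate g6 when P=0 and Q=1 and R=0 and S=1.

g1 = 0 NAND 0 = 1
g2 = 1 NAND 0 = 1
g3 = 1 XNOR 1 = 1
g5 = 1 NAND 0 = 1
g6 = 1 XOR 1 = 0

0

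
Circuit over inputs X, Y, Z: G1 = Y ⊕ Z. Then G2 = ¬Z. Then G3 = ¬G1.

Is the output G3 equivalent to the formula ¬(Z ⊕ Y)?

G1 = Y ⊕ Z
G3 = ¬G1 = ¬(Y ⊕ Z)
At X=0, Y=0, Z=1: circuit gives 0, formula gives 0.
At X=0, Y=0, Z=0: circuit gives 1, formula gives 1.
Agrees on all 8 inputs.

Yes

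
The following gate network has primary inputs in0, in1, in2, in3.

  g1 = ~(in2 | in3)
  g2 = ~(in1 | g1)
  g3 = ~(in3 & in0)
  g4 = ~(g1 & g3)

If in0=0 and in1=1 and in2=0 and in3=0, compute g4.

0

g1 = ~(0 | 0) = 1
g3 = ~(0 & 0) = 1
g4 = ~(1 & 1) = 0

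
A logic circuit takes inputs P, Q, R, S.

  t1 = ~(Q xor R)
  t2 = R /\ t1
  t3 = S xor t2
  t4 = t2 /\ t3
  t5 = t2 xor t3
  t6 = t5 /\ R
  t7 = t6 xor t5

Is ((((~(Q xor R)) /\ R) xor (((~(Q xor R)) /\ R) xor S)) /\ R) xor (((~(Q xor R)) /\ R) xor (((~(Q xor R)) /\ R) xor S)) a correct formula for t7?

Yes

t1 = ~(Q xor R)
t2 = R /\ t1 = R /\ (~(Q xor R))
t3 = S xor t2 = S xor (R /\ (~(Q xor R)))
t5 = t2 xor t3 = (R /\ (~(Q xor R))) xor (S xor (R /\ (~(Q xor R))))
t6 = t5 /\ R = ((R /\ (~(Q xor R))) xor (S xor (R /\ (~(Q xor R))))) /\ R
t7 = t6 xor t5 = (((R /\ (~(Q xor R))) xor (S xor (R /\ (~(Q xor R))))) /\ R) xor ((R /\ (~(Q xor R))) xor (S xor (R /\ (~(Q xor R)))))
At P=0, Q=0, R=0, S=0: circuit gives 0, formula gives 0.
At P=0, Q=0, R=0, S=1: circuit gives 1, formula gives 1.
Agrees on all 16 inputs.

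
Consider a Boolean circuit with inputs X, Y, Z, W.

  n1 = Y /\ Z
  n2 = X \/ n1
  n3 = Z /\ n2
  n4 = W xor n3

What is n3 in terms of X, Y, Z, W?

Z /\ (X \/ (Y /\ Z))

n1 = Y /\ Z
n2 = X \/ n1 = X \/ (Y /\ Z)
n3 = Z /\ n2 = Z /\ (X \/ (Y /\ Z))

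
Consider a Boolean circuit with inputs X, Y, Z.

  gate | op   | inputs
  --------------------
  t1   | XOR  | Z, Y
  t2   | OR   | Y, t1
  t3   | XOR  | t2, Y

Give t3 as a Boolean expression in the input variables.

t1 = Z XOR Y
t2 = Y OR t1 = Y OR (Z XOR Y)
t3 = t2 XOR Y = (Y OR (Z XOR Y)) XOR Y

(Y OR (Z XOR Y)) XOR Y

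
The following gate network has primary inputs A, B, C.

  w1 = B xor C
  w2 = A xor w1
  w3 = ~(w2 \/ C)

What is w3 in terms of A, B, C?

w1 = B xor C
w2 = A xor w1 = A xor (B xor C)
w3 = ~(w2 \/ C) = ~((A xor (B xor C)) \/ C)

~((A xor (B xor C)) \/ C)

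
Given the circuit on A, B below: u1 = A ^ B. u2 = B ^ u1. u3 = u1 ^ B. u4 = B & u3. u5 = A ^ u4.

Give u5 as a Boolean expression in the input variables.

u1 = A ^ B
u3 = u1 ^ B = (A ^ B) ^ B
u4 = B & u3 = B & ((A ^ B) ^ B)
u5 = A ^ u4 = A ^ (B & ((A ^ B) ^ B))

A ^ (B & ((A ^ B) ^ B))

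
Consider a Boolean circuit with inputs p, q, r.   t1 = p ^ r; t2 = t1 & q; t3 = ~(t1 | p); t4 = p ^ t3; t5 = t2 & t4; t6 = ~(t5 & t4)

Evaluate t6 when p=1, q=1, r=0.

t1 = 1 ^ 0 = 1
t2 = 1 & 1 = 1
t3 = ~(1 | 1) = 0
t4 = 1 ^ 0 = 1
t5 = 1 & 1 = 1
t6 = ~(1 & 1) = 0

0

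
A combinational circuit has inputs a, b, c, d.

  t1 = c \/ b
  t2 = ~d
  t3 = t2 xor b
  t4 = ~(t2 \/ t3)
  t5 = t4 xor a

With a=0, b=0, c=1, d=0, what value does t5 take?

t2 = ~0 = 1
t3 = 1 xor 0 = 1
t4 = ~(1 \/ 1) = 0
t5 = 0 xor 0 = 0

0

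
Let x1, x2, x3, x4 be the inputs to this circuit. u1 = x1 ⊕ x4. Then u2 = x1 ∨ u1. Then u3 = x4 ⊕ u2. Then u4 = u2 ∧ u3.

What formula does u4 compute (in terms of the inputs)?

(x1 ∨ (x1 ⊕ x4)) ∧ (x4 ⊕ (x1 ∨ (x1 ⊕ x4)))

u1 = x1 ⊕ x4
u2 = x1 ∨ u1 = x1 ∨ (x1 ⊕ x4)
u3 = x4 ⊕ u2 = x4 ⊕ (x1 ∨ (x1 ⊕ x4))
u4 = u2 ∧ u3 = (x1 ∨ (x1 ⊕ x4)) ∧ (x4 ⊕ (x1 ∨ (x1 ⊕ x4)))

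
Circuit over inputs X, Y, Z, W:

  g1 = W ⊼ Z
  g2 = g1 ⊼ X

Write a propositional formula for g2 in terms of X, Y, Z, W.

(W ⊼ Z) ⊼ X

g1 = W ⊼ Z
g2 = g1 ⊼ X = (W ⊼ Z) ⊼ X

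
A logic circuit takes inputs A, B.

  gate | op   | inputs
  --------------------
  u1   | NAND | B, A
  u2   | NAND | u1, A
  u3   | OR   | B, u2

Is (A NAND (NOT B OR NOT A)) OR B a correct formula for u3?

Yes

u1 = B NAND A
u2 = u1 NAND A = (B NAND A) NAND A
u3 = B OR u2 = B OR ((B NAND A) NAND A)
At A=1, B=0: circuit gives 0, formula gives 0.
At A=0, B=0: circuit gives 1, formula gives 1.
Agrees on all 4 inputs.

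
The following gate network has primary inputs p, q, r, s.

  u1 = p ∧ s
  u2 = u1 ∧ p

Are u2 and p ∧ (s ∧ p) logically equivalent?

u1 = p ∧ s
u2 = u1 ∧ p = (p ∧ s) ∧ p
At p=0, q=0, r=0, s=0: circuit gives 0, formula gives 0.
At p=1, q=0, r=0, s=1: circuit gives 1, formula gives 1.
Agrees on all 16 inputs.

Yes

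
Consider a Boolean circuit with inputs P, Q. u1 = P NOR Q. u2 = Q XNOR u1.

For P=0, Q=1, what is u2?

0

u1 = 0 NOR 1 = 0
u2 = 1 XNOR 0 = 0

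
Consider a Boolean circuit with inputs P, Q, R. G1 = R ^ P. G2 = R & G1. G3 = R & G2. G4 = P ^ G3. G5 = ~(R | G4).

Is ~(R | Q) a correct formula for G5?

No

G1 = R ^ P
G2 = R & G1 = R & (R ^ P)
G3 = R & G2 = R & (R & (R ^ P))
G4 = P ^ G3 = P ^ (R & (R & (R ^ P)))
G5 = ~(R | G4) = ~(R | (P ^ (R & (R & (R ^ P)))))
At P=0, Q=1, R=0: circuit gives 1, formula gives 0.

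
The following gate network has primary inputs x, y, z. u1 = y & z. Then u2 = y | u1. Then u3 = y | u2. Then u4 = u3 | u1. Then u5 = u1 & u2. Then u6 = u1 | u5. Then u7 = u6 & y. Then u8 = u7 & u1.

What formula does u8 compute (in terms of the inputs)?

(((y & z) | ((y & z) & (y | (y & z)))) & y) & (y & z)

u1 = y & z
u2 = y | u1 = y | (y & z)
u5 = u1 & u2 = (y & z) & (y | (y & z))
u6 = u1 | u5 = (y & z) | ((y & z) & (y | (y & z)))
u7 = u6 & y = ((y & z) | ((y & z) & (y | (y & z)))) & y
u8 = u7 & u1 = (((y & z) | ((y & z) & (y | (y & z)))) & y) & (y & z)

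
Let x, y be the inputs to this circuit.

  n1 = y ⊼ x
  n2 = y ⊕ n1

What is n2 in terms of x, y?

n1 = y ⊼ x
n2 = y ⊕ n1 = y ⊕ (y ⊼ x)

y ⊕ (y ⊼ x)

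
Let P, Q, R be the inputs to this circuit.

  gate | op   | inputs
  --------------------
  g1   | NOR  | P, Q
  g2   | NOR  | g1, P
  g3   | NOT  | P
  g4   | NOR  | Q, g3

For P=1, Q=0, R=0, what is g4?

g3 = NOT 1 = 0
g4 = 0 NOR 0 = 1

1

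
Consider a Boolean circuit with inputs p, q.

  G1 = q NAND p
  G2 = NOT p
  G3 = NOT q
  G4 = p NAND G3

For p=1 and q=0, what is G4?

0

G3 = NOT 0 = 1
G4 = 1 NAND 1 = 0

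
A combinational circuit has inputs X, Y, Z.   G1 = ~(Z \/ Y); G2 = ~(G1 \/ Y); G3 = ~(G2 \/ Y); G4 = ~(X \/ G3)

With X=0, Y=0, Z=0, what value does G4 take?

G1 = ~(0 \/ 0) = 1
G2 = ~(1 \/ 0) = 0
G3 = ~(0 \/ 0) = 1
G4 = ~(0 \/ 1) = 0

0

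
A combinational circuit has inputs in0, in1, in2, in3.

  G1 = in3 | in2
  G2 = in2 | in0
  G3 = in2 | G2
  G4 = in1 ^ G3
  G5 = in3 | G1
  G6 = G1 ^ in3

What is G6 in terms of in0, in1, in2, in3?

G1 = in3 | in2
G6 = G1 ^ in3 = (in3 | in2) ^ in3

(in3 | in2) ^ in3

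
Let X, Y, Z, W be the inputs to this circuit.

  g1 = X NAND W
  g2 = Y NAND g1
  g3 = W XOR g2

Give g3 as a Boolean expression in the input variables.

W XOR (Y NAND (X NAND W))

g1 = X NAND W
g2 = Y NAND g1 = Y NAND (X NAND W)
g3 = W XOR g2 = W XOR (Y NAND (X NAND W))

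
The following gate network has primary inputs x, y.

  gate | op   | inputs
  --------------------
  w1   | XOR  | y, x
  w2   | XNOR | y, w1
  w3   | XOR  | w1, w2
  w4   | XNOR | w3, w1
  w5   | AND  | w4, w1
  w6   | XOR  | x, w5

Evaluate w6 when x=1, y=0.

0

w1 = 0 XOR 1 = 1
w2 = 0 XNOR 1 = 0
w3 = 1 XOR 0 = 1
w4 = 1 XNOR 1 = 1
w5 = 1 AND 1 = 1
w6 = 1 XOR 1 = 0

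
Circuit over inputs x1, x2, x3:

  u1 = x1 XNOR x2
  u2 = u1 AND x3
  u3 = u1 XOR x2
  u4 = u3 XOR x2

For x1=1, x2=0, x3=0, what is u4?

0

u1 = 1 XNOR 0 = 0
u3 = 0 XOR 0 = 0
u4 = 0 XOR 0 = 0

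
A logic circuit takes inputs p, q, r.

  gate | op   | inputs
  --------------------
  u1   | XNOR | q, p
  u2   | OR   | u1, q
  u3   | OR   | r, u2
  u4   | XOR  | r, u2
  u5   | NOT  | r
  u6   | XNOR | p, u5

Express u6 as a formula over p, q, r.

p XNOR NOT r

u5 = NOT r
u6 = p XNOR u5 = p XNOR NOT r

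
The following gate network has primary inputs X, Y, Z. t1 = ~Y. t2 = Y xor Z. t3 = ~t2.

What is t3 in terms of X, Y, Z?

~(Y xor Z)

t2 = Y xor Z
t3 = ~t2 = ~(Y xor Z)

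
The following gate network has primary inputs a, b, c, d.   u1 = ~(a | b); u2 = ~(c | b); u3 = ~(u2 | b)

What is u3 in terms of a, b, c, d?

~((~(c | b)) | b)

u2 = ~(c | b)
u3 = ~(u2 | b) = ~((~(c | b)) | b)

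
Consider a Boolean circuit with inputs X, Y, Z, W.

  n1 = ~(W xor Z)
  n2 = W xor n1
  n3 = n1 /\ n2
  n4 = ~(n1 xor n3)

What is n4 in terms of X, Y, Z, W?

~((~(W xor Z)) xor ((~(W xor Z)) /\ (W xor (~(W xor Z)))))

n1 = ~(W xor Z)
n2 = W xor n1 = W xor (~(W xor Z))
n3 = n1 /\ n2 = (~(W xor Z)) /\ (W xor (~(W xor Z)))
n4 = ~(n1 xor n3) = ~((~(W xor Z)) xor ((~(W xor Z)) /\ (W xor (~(W xor Z)))))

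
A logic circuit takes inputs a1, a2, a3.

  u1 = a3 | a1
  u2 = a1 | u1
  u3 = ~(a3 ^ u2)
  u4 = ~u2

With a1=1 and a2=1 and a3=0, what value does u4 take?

u1 = 0 | 1 = 1
u2 = 1 | 1 = 1
u4 = ~1 = 0

0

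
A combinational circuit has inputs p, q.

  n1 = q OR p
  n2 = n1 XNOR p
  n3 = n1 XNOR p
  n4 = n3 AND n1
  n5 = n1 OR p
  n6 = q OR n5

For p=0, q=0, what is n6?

0

n1 = 0 OR 0 = 0
n5 = 0 OR 0 = 0
n6 = 0 OR 0 = 0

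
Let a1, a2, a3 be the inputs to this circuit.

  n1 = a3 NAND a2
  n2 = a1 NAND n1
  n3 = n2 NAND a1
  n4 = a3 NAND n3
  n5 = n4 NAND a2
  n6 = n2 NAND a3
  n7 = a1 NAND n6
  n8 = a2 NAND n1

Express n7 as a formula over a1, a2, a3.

n1 = a3 NAND a2
n2 = a1 NAND n1 = a1 NAND (a3 NAND a2)
n6 = n2 NAND a3 = (a1 NAND (a3 NAND a2)) NAND a3
n7 = a1 NAND n6 = a1 NAND ((a1 NAND (a3 NAND a2)) NAND a3)

a1 NAND ((a1 NAND (a3 NAND a2)) NAND a3)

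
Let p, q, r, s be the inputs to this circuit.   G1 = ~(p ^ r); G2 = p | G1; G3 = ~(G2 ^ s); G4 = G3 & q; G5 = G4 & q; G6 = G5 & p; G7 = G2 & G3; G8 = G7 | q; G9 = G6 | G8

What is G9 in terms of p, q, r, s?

G1 = ~(p ^ r)
G2 = p | G1 = p | (~(p ^ r))
G3 = ~(G2 ^ s) = ~((p | (~(p ^ r))) ^ s)
G4 = G3 & q = (~((p | (~(p ^ r))) ^ s)) & q
G5 = G4 & q = ((~((p | (~(p ^ r))) ^ s)) & q) & q
G6 = G5 & p = (((~((p | (~(p ^ r))) ^ s)) & q) & q) & p
G7 = G2 & G3 = (p | (~(p ^ r))) & (~((p | (~(p ^ r))) ^ s))
G8 = G7 | q = ((p | (~(p ^ r))) & (~((p | (~(p ^ r))) ^ s))) | q
G9 = G6 | G8 = ((((~((p | (~(p ^ r))) ^ s)) & q) & q) & p) | (((p | (~(p ^ r))) & (~((p | (~(p ^ r))) ^ s))) | q)

((((~((p | (~(p ^ r))) ^ s)) & q) & q) & p) | (((p | (~(p ^ r))) & (~((p | (~(p ^ r))) ^ s))) | q)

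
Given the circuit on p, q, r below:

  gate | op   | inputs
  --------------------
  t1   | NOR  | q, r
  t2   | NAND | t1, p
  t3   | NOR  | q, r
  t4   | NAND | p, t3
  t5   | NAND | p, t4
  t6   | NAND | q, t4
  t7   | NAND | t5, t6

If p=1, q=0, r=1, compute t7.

t3 = 0 NOR 1 = 0
t4 = 1 NAND 0 = 1
t5 = 1 NAND 1 = 0
t6 = 0 NAND 1 = 1
t7 = 0 NAND 1 = 1

1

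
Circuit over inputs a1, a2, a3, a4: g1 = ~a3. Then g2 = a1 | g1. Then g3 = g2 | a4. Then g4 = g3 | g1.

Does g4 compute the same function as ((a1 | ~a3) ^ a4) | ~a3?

g1 = ~a3
g2 = a1 | g1 = a1 | ~a3
g3 = g2 | a4 = (a1 | ~a3) | a4
g4 = g3 | g1 = ((a1 | ~a3) | a4) | ~a3
At a1=1, a2=0, a3=1, a4=1: circuit gives 1, formula gives 0.

No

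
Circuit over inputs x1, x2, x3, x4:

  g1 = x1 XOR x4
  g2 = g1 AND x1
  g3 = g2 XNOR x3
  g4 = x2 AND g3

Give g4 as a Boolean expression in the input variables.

x2 AND (((x1 XOR x4) AND x1) XNOR x3)

g1 = x1 XOR x4
g2 = g1 AND x1 = (x1 XOR x4) AND x1
g3 = g2 XNOR x3 = ((x1 XOR x4) AND x1) XNOR x3
g4 = x2 AND g3 = x2 AND (((x1 XOR x4) AND x1) XNOR x3)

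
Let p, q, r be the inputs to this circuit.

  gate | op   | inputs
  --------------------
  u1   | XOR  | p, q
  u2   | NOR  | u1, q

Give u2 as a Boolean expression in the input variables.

(p XOR q) NOR q

u1 = p XOR q
u2 = u1 NOR q = (p XOR q) NOR q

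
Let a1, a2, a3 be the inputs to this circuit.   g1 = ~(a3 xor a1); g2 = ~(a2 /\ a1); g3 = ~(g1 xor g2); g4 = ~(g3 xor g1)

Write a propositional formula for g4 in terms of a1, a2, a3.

g1 = ~(a3 xor a1)
g2 = ~(a2 /\ a1)
g3 = ~(g1 xor g2) = ~((~(a3 xor a1)) xor (~(a2 /\ a1)))
g4 = ~(g3 xor g1) = ~((~((~(a3 xor a1)) xor (~(a2 /\ a1)))) xor (~(a3 xor a1)))

~((~((~(a3 xor a1)) xor (~(a2 /\ a1)))) xor (~(a3 xor a1)))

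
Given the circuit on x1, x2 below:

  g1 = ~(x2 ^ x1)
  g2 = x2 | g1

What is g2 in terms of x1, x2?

x2 | (~(x2 ^ x1))

g1 = ~(x2 ^ x1)
g2 = x2 | g1 = x2 | (~(x2 ^ x1))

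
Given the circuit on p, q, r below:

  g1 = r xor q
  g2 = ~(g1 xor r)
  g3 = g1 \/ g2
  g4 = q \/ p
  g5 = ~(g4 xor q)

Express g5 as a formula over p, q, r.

g4 = q \/ p
g5 = ~(g4 xor q) = ~((q \/ p) xor q)

~((q \/ p) xor q)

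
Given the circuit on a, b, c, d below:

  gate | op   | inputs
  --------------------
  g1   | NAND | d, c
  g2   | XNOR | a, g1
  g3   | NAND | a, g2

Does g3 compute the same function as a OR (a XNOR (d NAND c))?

No

g1 = d NAND c
g2 = a XNOR g1 = a XNOR (d NAND c)
g3 = a NAND g2 = a NAND (a XNOR (d NAND c))
At a=0, b=0, c=0, d=0: circuit gives 1, formula gives 0.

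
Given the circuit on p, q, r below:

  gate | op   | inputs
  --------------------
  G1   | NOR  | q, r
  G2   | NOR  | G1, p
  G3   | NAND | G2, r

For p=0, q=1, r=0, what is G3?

1

G1 = 1 NOR 0 = 0
G2 = 0 NOR 0 = 1
G3 = 1 NAND 0 = 1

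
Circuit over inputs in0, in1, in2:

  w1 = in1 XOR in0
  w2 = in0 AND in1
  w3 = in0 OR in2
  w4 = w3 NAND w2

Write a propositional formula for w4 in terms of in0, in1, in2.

w2 = in0 AND in1
w3 = in0 OR in2
w4 = w3 NAND w2 = (in0 OR in2) NAND (in0 AND in1)

(in0 OR in2) NAND (in0 AND in1)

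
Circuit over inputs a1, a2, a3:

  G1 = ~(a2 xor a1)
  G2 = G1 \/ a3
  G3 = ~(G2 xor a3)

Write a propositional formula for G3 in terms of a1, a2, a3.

~(((~(a2 xor a1)) \/ a3) xor a3)

G1 = ~(a2 xor a1)
G2 = G1 \/ a3 = (~(a2 xor a1)) \/ a3
G3 = ~(G2 xor a3) = ~(((~(a2 xor a1)) \/ a3) xor a3)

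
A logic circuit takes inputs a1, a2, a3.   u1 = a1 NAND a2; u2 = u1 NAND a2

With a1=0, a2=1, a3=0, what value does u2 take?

0

u1 = 0 NAND 1 = 1
u2 = 1 NAND 1 = 0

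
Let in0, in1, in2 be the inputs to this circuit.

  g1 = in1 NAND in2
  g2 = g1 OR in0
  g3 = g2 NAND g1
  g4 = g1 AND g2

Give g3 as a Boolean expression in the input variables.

g1 = in1 NAND in2
g2 = g1 OR in0 = (in1 NAND in2) OR in0
g3 = g2 NAND g1 = ((in1 NAND in2) OR in0) NAND (in1 NAND in2)

((in1 NAND in2) OR in0) NAND (in1 NAND in2)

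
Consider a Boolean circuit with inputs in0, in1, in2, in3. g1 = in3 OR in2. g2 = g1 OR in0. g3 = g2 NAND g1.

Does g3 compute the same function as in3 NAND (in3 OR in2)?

g1 = in3 OR in2
g2 = g1 OR in0 = (in3 OR in2) OR in0
g3 = g2 NAND g1 = ((in3 OR in2) OR in0) NAND (in3 OR in2)
At in0=0, in1=0, in2=1, in3=0: circuit gives 0, formula gives 1.

No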